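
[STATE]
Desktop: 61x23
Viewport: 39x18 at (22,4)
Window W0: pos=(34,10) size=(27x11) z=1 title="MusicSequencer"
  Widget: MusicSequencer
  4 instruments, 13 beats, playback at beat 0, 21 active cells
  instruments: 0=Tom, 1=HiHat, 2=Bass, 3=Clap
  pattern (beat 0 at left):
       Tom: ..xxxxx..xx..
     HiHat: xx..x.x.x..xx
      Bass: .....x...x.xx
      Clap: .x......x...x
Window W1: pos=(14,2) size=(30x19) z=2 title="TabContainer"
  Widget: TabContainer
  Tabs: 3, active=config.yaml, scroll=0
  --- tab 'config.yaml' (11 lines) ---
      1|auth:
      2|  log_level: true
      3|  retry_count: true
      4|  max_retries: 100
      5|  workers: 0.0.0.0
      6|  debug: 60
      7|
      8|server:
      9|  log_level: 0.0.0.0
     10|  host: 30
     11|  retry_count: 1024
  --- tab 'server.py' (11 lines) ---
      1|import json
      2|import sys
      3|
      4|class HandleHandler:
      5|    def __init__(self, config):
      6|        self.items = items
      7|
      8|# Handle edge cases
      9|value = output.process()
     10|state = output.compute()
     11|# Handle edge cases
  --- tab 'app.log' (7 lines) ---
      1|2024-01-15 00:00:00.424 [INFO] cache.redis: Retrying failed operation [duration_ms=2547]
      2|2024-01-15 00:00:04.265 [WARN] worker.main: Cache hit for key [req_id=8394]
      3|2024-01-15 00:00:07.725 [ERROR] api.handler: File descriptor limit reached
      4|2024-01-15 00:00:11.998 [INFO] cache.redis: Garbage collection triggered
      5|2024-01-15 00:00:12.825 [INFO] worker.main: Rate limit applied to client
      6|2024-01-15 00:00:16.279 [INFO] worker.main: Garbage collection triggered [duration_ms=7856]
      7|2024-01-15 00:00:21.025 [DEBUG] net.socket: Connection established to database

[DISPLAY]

─────────────────────┨                 
.yaml]│ server.py │ a┃                 
─────────────────────┃                 
                     ┃                 
evel: true           ┃                 
_count: true         ┃                 
etries: 100          ┃━━━━━━━━━━━━━━━━┓
rs: 0.0.0.0          ┃uencer          ┃
: 60                 ┃────────────────┨
                     ┃3456789012      ┃
                     ┃████··██··      ┃
evel: 0.0.0.0        ┃·█·█·█··██      ┃
 30                  ┃··█···█·██      ┃
_count: 1024         ┃·····█···█      ┃
                     ┃                ┃
                     ┃                ┃
━━━━━━━━━━━━━━━━━━━━━┛━━━━━━━━━━━━━━━━┛
                                       


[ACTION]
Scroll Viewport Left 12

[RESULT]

    ┠────────────────────────────┨     
    ┃[config.yaml]│ server.py │ a┃     
    ┃────────────────────────────┃     
    ┃auth:                       ┃     
    ┃  log_level: true           ┃     
    ┃  retry_count: true         ┃     
    ┃  max_retries: 100          ┃━━━━━
    ┃  workers: 0.0.0.0          ┃uence
    ┃  debug: 60                 ┃─────
    ┃                            ┃34567
    ┃server:                     ┃████·
    ┃  log_level: 0.0.0.0        ┃·█·█·
    ┃  host: 30                  ┃··█··
    ┃  retry_count: 1024         ┃·····
    ┃                            ┃     
    ┃                            ┃     
    ┗━━━━━━━━━━━━━━━━━━━━━━━━━━━━┛━━━━━
                                       


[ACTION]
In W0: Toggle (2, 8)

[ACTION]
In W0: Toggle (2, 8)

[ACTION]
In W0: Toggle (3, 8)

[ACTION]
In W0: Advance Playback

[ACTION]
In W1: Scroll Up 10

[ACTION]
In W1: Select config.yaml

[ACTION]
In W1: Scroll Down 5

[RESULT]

    ┠────────────────────────────┨     
    ┃[config.yaml]│ server.py │ a┃     
    ┃────────────────────────────┃     
    ┃  debug: 60                 ┃     
    ┃                            ┃     
    ┃server:                     ┃     
    ┃  log_level: 0.0.0.0        ┃━━━━━
    ┃  host: 30                  ┃uence
    ┃  retry_count: 1024         ┃─────
    ┃                            ┃34567
    ┃                            ┃████·
    ┃                            ┃·█·█·
    ┃                            ┃··█··
    ┃                            ┃·····
    ┃                            ┃     
    ┃                            ┃     
    ┗━━━━━━━━━━━━━━━━━━━━━━━━━━━━┛━━━━━
                                       


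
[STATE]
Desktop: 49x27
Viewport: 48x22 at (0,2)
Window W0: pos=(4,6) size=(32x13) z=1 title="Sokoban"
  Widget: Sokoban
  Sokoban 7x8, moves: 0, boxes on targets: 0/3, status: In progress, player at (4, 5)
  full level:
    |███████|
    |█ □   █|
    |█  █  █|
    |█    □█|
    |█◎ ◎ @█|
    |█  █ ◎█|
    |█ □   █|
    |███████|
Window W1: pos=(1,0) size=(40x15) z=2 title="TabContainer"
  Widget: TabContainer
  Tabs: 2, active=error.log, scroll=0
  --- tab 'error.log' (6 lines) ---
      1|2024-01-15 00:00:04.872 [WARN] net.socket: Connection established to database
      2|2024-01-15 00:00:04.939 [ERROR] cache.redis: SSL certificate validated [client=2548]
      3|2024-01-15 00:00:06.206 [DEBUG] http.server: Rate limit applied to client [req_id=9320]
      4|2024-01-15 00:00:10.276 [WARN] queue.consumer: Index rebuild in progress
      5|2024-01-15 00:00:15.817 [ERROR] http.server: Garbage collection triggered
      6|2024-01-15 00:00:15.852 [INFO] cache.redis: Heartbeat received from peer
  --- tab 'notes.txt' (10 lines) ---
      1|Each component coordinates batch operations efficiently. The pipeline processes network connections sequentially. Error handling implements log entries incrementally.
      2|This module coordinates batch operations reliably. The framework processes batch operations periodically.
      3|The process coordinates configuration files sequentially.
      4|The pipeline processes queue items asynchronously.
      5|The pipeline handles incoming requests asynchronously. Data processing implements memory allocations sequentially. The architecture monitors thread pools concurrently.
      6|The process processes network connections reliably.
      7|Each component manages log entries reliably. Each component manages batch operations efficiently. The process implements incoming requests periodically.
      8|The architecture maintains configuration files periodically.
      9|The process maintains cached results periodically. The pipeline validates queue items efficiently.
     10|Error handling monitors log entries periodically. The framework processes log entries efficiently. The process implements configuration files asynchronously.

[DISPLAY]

 ┠──────────────────────────────────────┨       
 ┃[error.log]│ notes.txt                ┃       
 ┃──────────────────────────────────────┃       
 ┃2024-01-15 00:00:04.872 [WARN] net.soc┃       
 ┃2024-01-15 00:00:04.939 [ERROR] cache.┃       
 ┃2024-01-15 00:00:06.206 [DEBUG] http.s┃       
 ┃2024-01-15 00:00:10.276 [WARN] queue.c┃       
 ┃2024-01-15 00:00:15.817 [ERROR] http.s┃       
 ┃2024-01-15 00:00:15.852 [INFO] cache.r┃       
 ┃                                      ┃       
 ┃                                      ┃       
 ┃                                      ┃       
 ┗━━━━━━━━━━━━━━━━━━━━━━━━━━━━━━━━━━━━━━┛       
    ┃█ □   █                       ┃            
    ┃███████                       ┃            
    ┃Moves: 0  0/3                 ┃            
    ┗━━━━━━━━━━━━━━━━━━━━━━━━━━━━━━┛            
                                                
                                                
                                                
                                                
                                                


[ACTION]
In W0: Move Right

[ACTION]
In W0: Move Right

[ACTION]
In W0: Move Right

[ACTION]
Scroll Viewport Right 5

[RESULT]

┠──────────────────────────────────────┨        
┃[error.log]│ notes.txt                ┃        
┃──────────────────────────────────────┃        
┃2024-01-15 00:00:04.872 [WARN] net.soc┃        
┃2024-01-15 00:00:04.939 [ERROR] cache.┃        
┃2024-01-15 00:00:06.206 [DEBUG] http.s┃        
┃2024-01-15 00:00:10.276 [WARN] queue.c┃        
┃2024-01-15 00:00:15.817 [ERROR] http.s┃        
┃2024-01-15 00:00:15.852 [INFO] cache.r┃        
┃                                      ┃        
┃                                      ┃        
┃                                      ┃        
┗━━━━━━━━━━━━━━━━━━━━━━━━━━━━━━━━━━━━━━┛        
   ┃█ □   █                       ┃             
   ┃███████                       ┃             
   ┃Moves: 0  0/3                 ┃             
   ┗━━━━━━━━━━━━━━━━━━━━━━━━━━━━━━┛             
                                                
                                                
                                                
                                                
                                                


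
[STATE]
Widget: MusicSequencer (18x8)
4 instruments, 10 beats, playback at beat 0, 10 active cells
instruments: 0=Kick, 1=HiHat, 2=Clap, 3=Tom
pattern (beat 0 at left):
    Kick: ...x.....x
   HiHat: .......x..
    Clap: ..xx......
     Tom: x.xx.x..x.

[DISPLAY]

      ▼123456789  
  Kick···█·····█  
 HiHat·······█··  
  Clap··██······  
   Tom█·██·█··█·  
                  
                  
                  


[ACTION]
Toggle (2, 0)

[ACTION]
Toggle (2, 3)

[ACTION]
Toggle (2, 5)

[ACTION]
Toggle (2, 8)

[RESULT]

      ▼123456789  
  Kick···█·····█  
 HiHat·······█··  
  Clap█·█··█··█·  
   Tom█·██·█··█·  
                  
                  
                  


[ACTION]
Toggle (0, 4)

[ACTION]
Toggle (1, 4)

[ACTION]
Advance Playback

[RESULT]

      0▼23456789  
  Kick···██····█  
 HiHat····█··█··  
  Clap█·█··█··█·  
   Tom█·██·█··█·  
                  
                  
                  


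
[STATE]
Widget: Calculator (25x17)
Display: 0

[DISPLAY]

                        0
┌───┬───┬───┬───┐        
│ 7 │ 8 │ 9 │ ÷ │        
├───┼───┼───┼───┤        
│ 4 │ 5 │ 6 │ × │        
├───┼───┼───┼───┤        
│ 1 │ 2 │ 3 │ - │        
├───┼───┼───┼───┤        
│ 0 │ . │ = │ + │        
├───┼───┼───┼───┤        
│ C │ MC│ MR│ M+│        
└───┴───┴───┴───┘        
                         
                         
                         
                         
                         


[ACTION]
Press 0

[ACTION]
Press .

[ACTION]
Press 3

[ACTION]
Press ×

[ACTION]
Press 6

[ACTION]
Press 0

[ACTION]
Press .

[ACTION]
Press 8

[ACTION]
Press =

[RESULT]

                    18.24
┌───┬───┬───┬───┐        
│ 7 │ 8 │ 9 │ ÷ │        
├───┼───┼───┼───┤        
│ 4 │ 5 │ 6 │ × │        
├───┼───┼───┼───┤        
│ 1 │ 2 │ 3 │ - │        
├───┼───┼───┼───┤        
│ 0 │ . │ = │ + │        
├───┼───┼───┼───┤        
│ C │ MC│ MR│ M+│        
└───┴───┴───┴───┘        
                         
                         
                         
                         
                         


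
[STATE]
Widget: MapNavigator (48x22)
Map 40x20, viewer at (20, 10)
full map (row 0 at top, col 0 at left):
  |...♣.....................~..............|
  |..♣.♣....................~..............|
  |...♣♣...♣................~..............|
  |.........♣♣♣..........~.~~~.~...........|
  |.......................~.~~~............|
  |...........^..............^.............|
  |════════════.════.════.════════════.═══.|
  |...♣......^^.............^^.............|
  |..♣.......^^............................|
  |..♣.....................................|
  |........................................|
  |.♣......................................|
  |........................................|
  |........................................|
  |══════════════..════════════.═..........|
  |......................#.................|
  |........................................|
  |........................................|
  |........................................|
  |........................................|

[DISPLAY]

                                                
    ...♣.....................~..............    
    ..♣.♣....................~..............    
    ...♣♣...♣................~..............    
    .........♣♣♣..........~.~~~.~...........    
    .......................~.~~~............    
    ...........^..............^.............    
    ════════════.════.════.════════════.═══.    
    ...♣......^^.............^^.............    
    ..♣.......^^............................    
    ..♣.....................................    
    ....................@...................    
    .♣......................................    
    ........................................    
    ........................................    
    ══════════════..════════════.═..........    
    ......................#.................    
    ........................................    
    ........................................    
    ........................................    
    ........................................    
                                                


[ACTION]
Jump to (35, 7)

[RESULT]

                                                
                                                
                                                
                                                
..............~..............                   
..............~..............                   
..............~..............                   
♣..........~.~~~.~...........                   
............~.~~~............                   
^..............^.............                   
═.════.════.════════════.═══.                   
^.............^^........@....                   
^............................                   
.............................                   
.............................                   
.............................                   
.............................                   
.............................                   
═══..════════════.═..........                   
...........#.................                   
.............................                   
.............................                   


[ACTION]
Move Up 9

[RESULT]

                                                
                                                
                                                
                                                
                                                
                                                
                                                
                                                
                                                
                                                
                                                
..............~.........@....                   
..............~..............                   
..............~..............                   
♣..........~.~~~.~...........                   
............~.~~~............                   
^..............^.............                   
═.════.════.════════════.═══.                   
^.............^^.............                   
^............................                   
.............................                   
.............................                   


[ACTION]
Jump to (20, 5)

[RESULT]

                                                
                                                
                                                
                                                
                                                
                                                
    ...♣.....................~..............    
    ..♣.♣....................~..............    
    ...♣♣...♣................~..............    
    .........♣♣♣..........~.~~~.~...........    
    .......................~.~~~............    
    ...........^........@.....^.............    
    ════════════.════.════.════════════.═══.    
    ...♣......^^.............^^.............    
    ..♣.......^^............................    
    ..♣.....................................    
    ........................................    
    .♣......................................    
    ........................................    
    ........................................    
    ══════════════..════════════.═..........    
    ......................#.................    


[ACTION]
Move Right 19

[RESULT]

                                                
                                                
                                                
                                                
                                                
                                                
..........~..............                       
..........~..............                       
..........~..............                       
.......~.~~~.~...........                       
........~.~~~............                       
...........^............@                       
══.════.════════════.═══.                       
..........^^.............                       
.........................                       
.........................                       
.........................                       
.........................                       
.........................                       
.........................                       
.════════════.═..........                       
.......#.................                       


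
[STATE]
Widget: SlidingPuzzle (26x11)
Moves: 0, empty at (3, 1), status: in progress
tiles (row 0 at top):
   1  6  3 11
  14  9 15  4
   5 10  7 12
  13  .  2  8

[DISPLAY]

┌────┬────┬────┬────┐     
│  1 │  6 │  3 │ 11 │     
├────┼────┼────┼────┤     
│ 14 │  9 │ 15 │  4 │     
├────┼────┼────┼────┤     
│  5 │ 10 │  7 │ 12 │     
├────┼────┼────┼────┤     
│ 13 │    │  2 │  8 │     
└────┴────┴────┴────┘     
Moves: 0                  
                          


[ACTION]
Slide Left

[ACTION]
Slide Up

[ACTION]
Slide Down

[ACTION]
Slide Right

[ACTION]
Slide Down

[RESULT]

┌────┬────┬────┬────┐     
│  1 │  6 │  3 │ 11 │     
├────┼────┼────┼────┤     
│ 14 │    │ 15 │  4 │     
├────┼────┼────┼────┤     
│  5 │  9 │ 10 │ 12 │     
├────┼────┼────┼────┤     
│ 13 │  2 │  7 │  8 │     
└────┴────┴────┴────┘     
Moves: 4                  
                          


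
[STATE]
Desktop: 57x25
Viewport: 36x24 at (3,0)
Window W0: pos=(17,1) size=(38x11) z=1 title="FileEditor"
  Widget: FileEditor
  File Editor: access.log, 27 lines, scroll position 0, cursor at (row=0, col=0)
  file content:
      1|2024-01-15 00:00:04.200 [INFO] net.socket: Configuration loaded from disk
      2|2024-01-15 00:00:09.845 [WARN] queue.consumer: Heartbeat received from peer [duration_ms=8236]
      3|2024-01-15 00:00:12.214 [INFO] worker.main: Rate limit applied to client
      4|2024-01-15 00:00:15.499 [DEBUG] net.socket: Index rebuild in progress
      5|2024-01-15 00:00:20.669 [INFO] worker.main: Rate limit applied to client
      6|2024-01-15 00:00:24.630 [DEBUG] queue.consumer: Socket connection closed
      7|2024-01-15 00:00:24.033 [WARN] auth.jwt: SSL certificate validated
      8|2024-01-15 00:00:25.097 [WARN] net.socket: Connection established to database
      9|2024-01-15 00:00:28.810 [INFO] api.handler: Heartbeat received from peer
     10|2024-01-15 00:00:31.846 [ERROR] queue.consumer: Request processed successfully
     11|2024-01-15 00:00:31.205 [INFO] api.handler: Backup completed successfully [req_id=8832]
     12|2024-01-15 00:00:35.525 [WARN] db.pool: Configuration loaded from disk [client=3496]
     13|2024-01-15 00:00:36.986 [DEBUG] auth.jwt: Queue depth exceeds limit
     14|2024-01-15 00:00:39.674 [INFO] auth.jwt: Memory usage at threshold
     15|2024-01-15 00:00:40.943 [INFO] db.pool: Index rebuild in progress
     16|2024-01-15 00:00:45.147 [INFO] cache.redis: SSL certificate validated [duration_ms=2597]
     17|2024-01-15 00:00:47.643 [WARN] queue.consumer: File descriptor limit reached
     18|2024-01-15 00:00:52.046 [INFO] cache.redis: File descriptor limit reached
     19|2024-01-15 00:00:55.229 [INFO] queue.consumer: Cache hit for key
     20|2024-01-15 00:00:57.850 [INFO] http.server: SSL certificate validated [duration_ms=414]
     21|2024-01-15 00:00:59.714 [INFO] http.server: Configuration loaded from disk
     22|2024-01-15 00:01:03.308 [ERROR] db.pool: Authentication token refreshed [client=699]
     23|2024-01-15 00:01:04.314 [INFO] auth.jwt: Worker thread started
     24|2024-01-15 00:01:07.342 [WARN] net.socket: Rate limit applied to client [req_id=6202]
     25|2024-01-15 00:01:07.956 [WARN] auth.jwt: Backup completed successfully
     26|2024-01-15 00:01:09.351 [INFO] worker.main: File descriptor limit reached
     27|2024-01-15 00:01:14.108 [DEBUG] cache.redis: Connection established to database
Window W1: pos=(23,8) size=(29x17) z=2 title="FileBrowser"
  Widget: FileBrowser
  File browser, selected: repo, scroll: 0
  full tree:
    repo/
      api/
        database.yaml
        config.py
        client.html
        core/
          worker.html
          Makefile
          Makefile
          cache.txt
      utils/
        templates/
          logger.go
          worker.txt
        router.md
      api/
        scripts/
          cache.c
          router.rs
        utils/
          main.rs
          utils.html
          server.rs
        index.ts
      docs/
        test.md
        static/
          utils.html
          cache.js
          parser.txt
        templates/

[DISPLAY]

                                    
              ┏━━━━━━━━━━━━━━━━━━━━━
              ┃ FileEditor          
              ┠─────────────────────
              ┃█024-01-15 00:00:04.2
              ┃2024-01-15 00:00:09.8
              ┃2024-01-15 00:00:12.2
              ┃2024-01-15 00:00:15.4
              ┃2024-┏━━━━━━━━━━━━━━━
              ┃2024-┃ FileBrowser   
              ┃2024-┠───────────────
              ┗━━━━━┃> [-] repo/    
                    ┃    [+] api/   
                    ┃    [+] utils/ 
                    ┃    [+] api/   
                    ┃    [+] docs/  
                    ┃               
                    ┃               
                    ┃               
                    ┃               
                    ┃               
                    ┃               
                    ┃               
                    ┃               


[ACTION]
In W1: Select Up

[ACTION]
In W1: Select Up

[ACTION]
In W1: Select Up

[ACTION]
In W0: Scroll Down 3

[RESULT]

                                    
              ┏━━━━━━━━━━━━━━━━━━━━━
              ┃ FileEditor          
              ┠─────────────────────
              ┃2024-01-15 00:00:15.4
              ┃2024-01-15 00:00:20.6
              ┃2024-01-15 00:00:24.6
              ┃2024-01-15 00:00:24.0
              ┃2024-┏━━━━━━━━━━━━━━━
              ┃2024-┃ FileBrowser   
              ┃2024-┠───────────────
              ┗━━━━━┃> [-] repo/    
                    ┃    [+] api/   
                    ┃    [+] utils/ 
                    ┃    [+] api/   
                    ┃    [+] docs/  
                    ┃               
                    ┃               
                    ┃               
                    ┃               
                    ┃               
                    ┃               
                    ┃               
                    ┃               


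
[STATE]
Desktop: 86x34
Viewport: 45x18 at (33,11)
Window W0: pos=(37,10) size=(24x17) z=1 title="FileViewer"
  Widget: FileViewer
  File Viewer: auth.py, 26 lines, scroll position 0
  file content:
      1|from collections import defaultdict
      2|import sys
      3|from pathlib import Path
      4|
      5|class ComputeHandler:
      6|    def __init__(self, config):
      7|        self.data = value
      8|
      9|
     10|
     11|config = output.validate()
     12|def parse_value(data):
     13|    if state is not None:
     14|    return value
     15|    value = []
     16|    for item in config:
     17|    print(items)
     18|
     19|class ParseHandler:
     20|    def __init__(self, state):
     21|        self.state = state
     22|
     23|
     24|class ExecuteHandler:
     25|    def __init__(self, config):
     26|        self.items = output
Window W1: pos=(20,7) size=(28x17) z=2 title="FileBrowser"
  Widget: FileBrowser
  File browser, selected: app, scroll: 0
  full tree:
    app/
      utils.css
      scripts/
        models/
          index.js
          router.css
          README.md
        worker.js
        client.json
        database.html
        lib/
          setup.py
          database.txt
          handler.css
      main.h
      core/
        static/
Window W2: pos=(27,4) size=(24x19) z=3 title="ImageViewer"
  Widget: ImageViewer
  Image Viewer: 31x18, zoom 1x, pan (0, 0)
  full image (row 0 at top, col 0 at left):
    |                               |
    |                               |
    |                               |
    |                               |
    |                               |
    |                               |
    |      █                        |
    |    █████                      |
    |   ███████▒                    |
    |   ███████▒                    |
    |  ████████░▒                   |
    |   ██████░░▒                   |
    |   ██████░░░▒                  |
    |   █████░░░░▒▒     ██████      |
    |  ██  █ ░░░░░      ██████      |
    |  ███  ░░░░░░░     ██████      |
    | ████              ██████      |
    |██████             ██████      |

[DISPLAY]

                 ┃         ┃                 
                 ┃─────────┨                 
 █               ┃ons impo▲┃                 
████             ┃        █┃                 
█████▒           ┃import P░┃                 
█████▒           ┃        ░┃                 
█████░▒          ┃Handler:░┃                 
████░░▒          ┃t__(self░┃                 
████░░░▒         ┃data = v░┃                 
███░░░░▒▒     ███┃        ░┃                 
 █ ░░░░░      ███┃        ░┃                 
━━━━━━━━━━━━━━━━━┛        ░┃                 
━━━━━━━━━━━━━━┛utput.valid░┃                 
    ┃def parse_value(data)░┃                 
    ┃    if state is not N▼┃                 
    ┗━━━━━━━━━━━━━━━━━━━━━━┛                 
                                             
                                             


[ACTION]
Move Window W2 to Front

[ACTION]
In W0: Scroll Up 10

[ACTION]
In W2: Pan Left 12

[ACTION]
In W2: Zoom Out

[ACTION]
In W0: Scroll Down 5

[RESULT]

                 ┃         ┃                 
                 ┃─────────┨                 
 █               ┃t__(self▲┃                 
████             ┃data = v░┃                 
█████▒           ┃        ░┃                 
█████▒           ┃        ░┃                 
█████░▒          ┃        ░┃                 
████░░▒          ┃ut.valid█┃                 
████░░░▒         ┃ue(data)░┃                 
███░░░░▒▒     ███┃is not N░┃                 
 █ ░░░░░      ███┃lue     ░┃                 
━━━━━━━━━━━━━━━━━┛]       ░┃                 
━━━━━━━━━━━━━━┛em in confi░┃                 
    ┃    print(items)     ░┃                 
    ┃                     ▼┃                 
    ┗━━━━━━━━━━━━━━━━━━━━━━┛                 
                                             
                                             


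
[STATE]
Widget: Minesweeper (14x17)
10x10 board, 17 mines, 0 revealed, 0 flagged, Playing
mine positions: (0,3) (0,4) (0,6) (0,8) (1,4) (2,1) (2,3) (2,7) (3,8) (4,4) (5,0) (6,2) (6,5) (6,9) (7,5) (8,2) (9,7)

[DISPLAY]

■■■■■■■■■■    
■■■■■■■■■■    
■■■■■■■■■■    
■■■■■■■■■■    
■■■■■■■■■■    
■■■■■■■■■■    
■■■■■■■■■■    
■■■■■■■■■■    
■■■■■■■■■■    
■■■■■■■■■■    
              
              
              
              
              
              
              


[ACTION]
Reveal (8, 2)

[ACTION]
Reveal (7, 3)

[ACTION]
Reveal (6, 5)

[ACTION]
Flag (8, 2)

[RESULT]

■■■✹✹■✹■✹■    
■■■■✹■■■■■    
■✹■✹■■■✹■■    
■■■■■■■■✹■    
■■■■✹■■■■■    
✹■■■■■■■■■    
■■✹■■✹■■■✹    
■■■■■✹■■■■    
■■✹■■■■■■■    
■■■■■■■✹■■    
              
              
              
              
              
              
              


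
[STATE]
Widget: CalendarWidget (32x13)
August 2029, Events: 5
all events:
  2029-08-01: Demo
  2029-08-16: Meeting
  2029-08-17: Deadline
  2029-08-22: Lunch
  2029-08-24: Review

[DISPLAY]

          August 2029           
Mo Tu We Th Fr Sa Su            
       1*  2  3  4  5           
 6  7  8  9 10 11 12            
13 14 15 16* 17* 18 19          
20 21 22* 23 24* 25 26          
27 28 29 30 31                  
                                
                                
                                
                                
                                
                                


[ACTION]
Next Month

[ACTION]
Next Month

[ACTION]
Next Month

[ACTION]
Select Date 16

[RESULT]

         November 2029          
Mo Tu We Th Fr Sa Su            
          1  2  3  4            
 5  6  7  8  9 10 11            
12 13 14 15 [16] 17 18          
19 20 21 22 23 24 25            
26 27 28 29 30                  
                                
                                
                                
                                
                                
                                


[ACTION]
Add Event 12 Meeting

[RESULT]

         November 2029          
Mo Tu We Th Fr Sa Su            
          1  2  3  4            
 5  6  7  8  9 10 11            
12* 13 14 15 [16] 17 18         
19 20 21 22 23 24 25            
26 27 28 29 30                  
                                
                                
                                
                                
                                
                                


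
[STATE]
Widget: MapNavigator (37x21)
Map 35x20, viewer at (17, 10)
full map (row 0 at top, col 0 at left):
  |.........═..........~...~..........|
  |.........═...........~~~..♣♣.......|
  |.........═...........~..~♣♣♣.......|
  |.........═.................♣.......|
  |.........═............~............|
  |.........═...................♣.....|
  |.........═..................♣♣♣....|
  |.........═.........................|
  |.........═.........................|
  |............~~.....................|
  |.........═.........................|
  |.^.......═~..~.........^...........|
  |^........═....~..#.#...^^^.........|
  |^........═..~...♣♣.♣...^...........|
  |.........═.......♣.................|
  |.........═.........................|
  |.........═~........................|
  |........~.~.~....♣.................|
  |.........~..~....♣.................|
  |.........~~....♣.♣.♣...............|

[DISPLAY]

 .........═..........~...~.......... 
 .........═...........~~~..♣♣....... 
 .........═...........~..~♣♣♣....... 
 .........═.................♣....... 
 .........═............~............ 
 .........═...................♣..... 
 .........═..................♣♣♣.... 
 .........═......................... 
 .........═......................... 
 ............~~..................... 
 .........═.......@................. 
 .^.......═~..~.........^........... 
 ^........═....~..#.#...^^^......... 
 ^........═..~...♣♣.♣...^........... 
 .........═.......♣................. 
 .........═......................... 
 .........═~........................ 
 ........~.~.~....♣................. 
 .........~..~....♣................. 
 .........~~....♣.♣.♣............... 
                                     


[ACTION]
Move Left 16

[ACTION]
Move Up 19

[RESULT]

                                     
                                     
                                     
                                     
                                     
                                     
                                     
                                     
                                     
                                     
                 .@.......═..........
                 .........═..........
                 .........═..........
                 .........═..........
                 .........═..........
                 .........═..........
                 .........═..........
                 .........═..........
                 .........═..........
                 ............~~......
                 .........═..........


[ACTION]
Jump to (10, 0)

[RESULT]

                                     
                                     
                                     
                                     
                                     
                                     
                                     
                                     
                                     
                                     
        .........═@.........~...~....
        .........═...........~~~..♣♣.
        .........═...........~..~♣♣♣.
        .........═.................♣.
        .........═............~......
        .........═...................
        .........═..................♣
        .........═...................
        .........═...................
        ............~~...............
        .........═...................


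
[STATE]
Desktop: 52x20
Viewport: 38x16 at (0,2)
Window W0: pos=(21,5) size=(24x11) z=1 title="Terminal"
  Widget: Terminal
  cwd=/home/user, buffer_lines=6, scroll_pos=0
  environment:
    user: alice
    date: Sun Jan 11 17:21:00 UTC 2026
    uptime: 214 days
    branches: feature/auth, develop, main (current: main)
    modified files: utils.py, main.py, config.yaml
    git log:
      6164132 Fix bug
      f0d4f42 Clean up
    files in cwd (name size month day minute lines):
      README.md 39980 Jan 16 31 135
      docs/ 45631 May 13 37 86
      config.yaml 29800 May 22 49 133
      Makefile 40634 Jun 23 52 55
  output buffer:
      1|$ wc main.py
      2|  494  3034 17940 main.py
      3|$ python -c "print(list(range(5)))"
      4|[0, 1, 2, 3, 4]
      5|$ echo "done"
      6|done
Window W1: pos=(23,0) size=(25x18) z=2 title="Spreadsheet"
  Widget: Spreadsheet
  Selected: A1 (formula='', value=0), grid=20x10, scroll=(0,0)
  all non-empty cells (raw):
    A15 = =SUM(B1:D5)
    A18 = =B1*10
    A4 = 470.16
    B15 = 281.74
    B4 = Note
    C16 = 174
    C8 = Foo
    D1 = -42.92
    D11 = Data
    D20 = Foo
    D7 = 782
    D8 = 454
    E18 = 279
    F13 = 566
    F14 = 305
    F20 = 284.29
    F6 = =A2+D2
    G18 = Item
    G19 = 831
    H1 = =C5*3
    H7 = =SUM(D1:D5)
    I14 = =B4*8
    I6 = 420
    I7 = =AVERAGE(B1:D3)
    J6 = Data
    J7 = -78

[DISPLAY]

                       ┠──────────────
                       ┃A1:           
                       ┃       A      
                     ┏━┃--------------
                     ┃ ┃  1      [0]  
                     ┠─┃  2        0  
                     ┃$┃  3        0  
                     ┃ ┃  4   470.16No
                     ┃$┃  5        0  
                     ┃[┃  6        0  
                     ┃$┃  7        0  
                     ┃d┃  8        0  
                     ┃$┃  9        0  
                     ┗━┃ 10        0  
                       ┃ 11        0  
                       ┗━━━━━━━━━━━━━━


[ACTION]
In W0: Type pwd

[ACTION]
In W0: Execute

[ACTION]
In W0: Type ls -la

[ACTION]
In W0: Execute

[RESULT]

                       ┠──────────────
                       ┃A1:           
                       ┃       A      
                     ┏━┃--------------
                     ┃ ┃  1      [0]  
                     ┠─┃  2        0  
                     ┃/┃  3        0  
                     ┃$┃  4   470.16No
                     ┃-┃  5        0  
                     ┃d┃  6        0  
                     ┃-┃  7        0  
                     ┃-┃  8        0  
                     ┃$┃  9        0  
                     ┗━┃ 10        0  
                       ┃ 11        0  
                       ┗━━━━━━━━━━━━━━
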